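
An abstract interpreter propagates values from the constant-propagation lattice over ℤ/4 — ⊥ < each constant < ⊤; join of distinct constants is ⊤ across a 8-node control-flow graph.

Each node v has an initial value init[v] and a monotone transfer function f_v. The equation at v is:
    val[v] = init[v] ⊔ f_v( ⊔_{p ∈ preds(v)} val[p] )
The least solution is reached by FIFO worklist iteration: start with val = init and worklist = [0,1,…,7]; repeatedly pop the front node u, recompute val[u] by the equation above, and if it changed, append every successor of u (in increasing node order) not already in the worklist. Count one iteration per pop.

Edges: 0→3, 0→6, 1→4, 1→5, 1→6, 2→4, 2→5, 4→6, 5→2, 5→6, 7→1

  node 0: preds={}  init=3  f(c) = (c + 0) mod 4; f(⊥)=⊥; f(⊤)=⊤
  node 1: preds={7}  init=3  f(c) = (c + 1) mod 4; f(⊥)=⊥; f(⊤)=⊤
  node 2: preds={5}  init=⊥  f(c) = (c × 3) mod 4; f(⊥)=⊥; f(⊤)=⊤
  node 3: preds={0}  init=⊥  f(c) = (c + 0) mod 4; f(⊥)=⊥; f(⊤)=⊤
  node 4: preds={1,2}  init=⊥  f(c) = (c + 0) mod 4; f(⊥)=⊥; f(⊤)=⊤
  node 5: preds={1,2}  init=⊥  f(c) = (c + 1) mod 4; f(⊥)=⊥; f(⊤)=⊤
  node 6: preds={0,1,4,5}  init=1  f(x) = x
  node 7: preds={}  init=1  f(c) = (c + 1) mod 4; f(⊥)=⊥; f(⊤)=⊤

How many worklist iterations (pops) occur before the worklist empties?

11

Iteration log — 11 steps:
  step 1. node 0  ⊔preds=⊥  new=3  stable
  step 2. node 1  ⊔preds=1  new=⊤  old=3  +wl: 
  step 3. node 2  ⊔preds=⊥  new=⊥  stable
  step 4. node 3  ⊔preds=3  new=3  old=⊥  +wl: 
  step 5. node 4  ⊔preds=⊤  new=⊤  old=⊥  +wl: 
  step 6. node 5  ⊔preds=⊤  new=⊤  old=⊥  +wl: 2
  step 7. node 6  ⊔preds=⊤  new=⊤  old=1  +wl: 
  step 8. node 7  ⊔preds=⊥  new=1  stable
  step 9. node 2  ⊔preds=⊤  new=⊤  old=⊥  +wl: 4,5
  step 10. node 4  ⊔preds=⊤  new=⊤  stable
  step 11. node 5  ⊔preds=⊤  new=⊤  stable

Least fixpoint reached:
  node 0: 3
  node 1: ⊤
  node 2: ⊤
  node 3: 3
  node 4: ⊤
  node 5: ⊤
  node 6: ⊤
  node 7: 1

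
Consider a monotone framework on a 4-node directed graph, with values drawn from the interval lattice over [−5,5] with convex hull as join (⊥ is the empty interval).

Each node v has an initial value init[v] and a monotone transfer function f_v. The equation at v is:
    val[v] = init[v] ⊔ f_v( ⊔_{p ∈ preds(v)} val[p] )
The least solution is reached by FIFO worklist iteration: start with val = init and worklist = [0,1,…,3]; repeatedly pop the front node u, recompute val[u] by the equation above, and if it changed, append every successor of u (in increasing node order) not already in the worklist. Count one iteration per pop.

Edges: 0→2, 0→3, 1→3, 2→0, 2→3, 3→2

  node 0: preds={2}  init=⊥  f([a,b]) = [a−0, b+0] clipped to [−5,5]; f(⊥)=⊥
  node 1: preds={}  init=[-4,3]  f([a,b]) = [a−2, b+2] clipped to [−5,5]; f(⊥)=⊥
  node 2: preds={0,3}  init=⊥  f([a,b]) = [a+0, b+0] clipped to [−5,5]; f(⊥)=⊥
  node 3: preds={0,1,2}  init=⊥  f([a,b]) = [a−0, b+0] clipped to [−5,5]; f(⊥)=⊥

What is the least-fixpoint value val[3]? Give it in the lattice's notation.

[-4,3]

Worklist (8 pops):
  #1 pop 0: in=⊥ → ⊥ (no change)
  #2 pop 1: in=⊥ → [-4,3] (no change)
  #3 pop 2: in=⊥ → ⊥ (no change)
  #4 pop 3: in=[-4,3] → [-4,3] (was ⊥); enqueue [2]
  #5 pop 2: in=[-4,3] → [-4,3] (was ⊥); enqueue [0,3]
  #6 pop 0: in=[-4,3] → [-4,3] (was ⊥); enqueue [2]
  #7 pop 3: in=[-4,3] → [-4,3] (no change)
  #8 pop 2: in=[-4,3] → [-4,3] (no change)

Fixpoint:
  val[0] = [-4,3]
  val[1] = [-4,3]
  val[2] = [-4,3]
  val[3] = [-4,3]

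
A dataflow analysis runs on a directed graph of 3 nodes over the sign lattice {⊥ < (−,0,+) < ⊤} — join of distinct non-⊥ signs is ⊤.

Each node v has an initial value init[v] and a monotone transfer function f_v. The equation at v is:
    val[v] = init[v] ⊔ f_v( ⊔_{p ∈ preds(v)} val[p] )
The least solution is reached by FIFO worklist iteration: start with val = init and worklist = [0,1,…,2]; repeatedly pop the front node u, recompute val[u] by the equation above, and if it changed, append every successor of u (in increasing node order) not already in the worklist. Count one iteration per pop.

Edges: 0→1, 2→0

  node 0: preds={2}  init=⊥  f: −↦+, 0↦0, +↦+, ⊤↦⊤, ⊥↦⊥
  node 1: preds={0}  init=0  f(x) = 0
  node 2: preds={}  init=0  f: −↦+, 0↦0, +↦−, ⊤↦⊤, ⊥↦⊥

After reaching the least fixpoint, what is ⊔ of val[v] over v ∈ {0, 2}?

0

Worklist (3 pops):
  #1 pop 0: in=0 → 0 (was ⊥); enqueue []
  #2 pop 1: in=0 → 0 (no change)
  #3 pop 2: in=⊥ → 0 (no change)

Fixpoint:
  val[0] = 0
  val[1] = 0
  val[2] = 0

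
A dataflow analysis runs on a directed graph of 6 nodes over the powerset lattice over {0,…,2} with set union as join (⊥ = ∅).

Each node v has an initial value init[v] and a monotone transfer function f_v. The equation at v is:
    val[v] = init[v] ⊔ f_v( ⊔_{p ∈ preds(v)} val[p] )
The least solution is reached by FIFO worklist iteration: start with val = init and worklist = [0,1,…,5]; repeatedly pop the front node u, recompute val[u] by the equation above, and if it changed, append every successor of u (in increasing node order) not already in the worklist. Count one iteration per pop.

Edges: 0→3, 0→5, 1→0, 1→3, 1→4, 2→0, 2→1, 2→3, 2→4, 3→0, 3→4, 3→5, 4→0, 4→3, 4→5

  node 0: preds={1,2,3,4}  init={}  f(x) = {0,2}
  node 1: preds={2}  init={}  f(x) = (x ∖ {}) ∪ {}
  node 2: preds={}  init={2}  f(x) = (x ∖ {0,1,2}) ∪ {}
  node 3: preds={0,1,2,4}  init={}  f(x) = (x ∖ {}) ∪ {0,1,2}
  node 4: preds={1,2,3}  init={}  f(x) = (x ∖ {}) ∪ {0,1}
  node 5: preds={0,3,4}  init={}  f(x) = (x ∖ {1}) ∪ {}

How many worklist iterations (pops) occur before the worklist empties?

8

Worklist (8 pops):
  #1 pop 0: in={2} → {0,2} (was {}); enqueue []
  #2 pop 1: in={2} → {2} (was {}); enqueue [0]
  #3 pop 2: in={} → {2} (no change)
  #4 pop 3: in={0,2} → {0,1,2} (was {}); enqueue []
  #5 pop 4: in={0,1,2} → {0,1,2} (was {}); enqueue [3]
  #6 pop 5: in={0,1,2} → {0,2} (was {}); enqueue []
  #7 pop 0: in={0,1,2} → {0,2} (no change)
  #8 pop 3: in={0,1,2} → {0,1,2} (no change)

Fixpoint:
  val[0] = {0,2}
  val[1] = {2}
  val[2] = {2}
  val[3] = {0,1,2}
  val[4] = {0,1,2}
  val[5] = {0,2}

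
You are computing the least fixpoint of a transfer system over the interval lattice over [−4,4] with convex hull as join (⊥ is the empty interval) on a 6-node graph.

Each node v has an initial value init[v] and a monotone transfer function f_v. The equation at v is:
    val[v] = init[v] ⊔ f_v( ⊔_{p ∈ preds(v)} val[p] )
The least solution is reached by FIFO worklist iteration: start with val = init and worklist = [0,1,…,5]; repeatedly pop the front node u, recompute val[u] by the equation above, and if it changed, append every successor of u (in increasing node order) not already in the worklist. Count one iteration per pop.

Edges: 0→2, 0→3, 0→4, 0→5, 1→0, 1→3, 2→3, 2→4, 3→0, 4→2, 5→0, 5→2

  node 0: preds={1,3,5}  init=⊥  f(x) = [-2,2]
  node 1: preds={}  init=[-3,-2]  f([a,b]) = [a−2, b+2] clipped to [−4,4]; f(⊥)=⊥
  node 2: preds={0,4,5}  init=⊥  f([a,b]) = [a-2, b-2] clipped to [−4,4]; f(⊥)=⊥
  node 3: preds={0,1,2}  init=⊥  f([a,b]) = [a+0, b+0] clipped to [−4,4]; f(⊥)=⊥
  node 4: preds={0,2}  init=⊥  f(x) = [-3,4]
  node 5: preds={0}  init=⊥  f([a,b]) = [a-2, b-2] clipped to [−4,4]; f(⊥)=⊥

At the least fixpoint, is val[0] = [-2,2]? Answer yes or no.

Trace (10 dequeues):
  [1] u=0 | in [-3,-2] | out [-2,2] | prev ⊥ | push {}
  [2] u=1 | in ⊥ | out [-3,-2] | ==
  [3] u=2 | in [-2,2] | out [-4,0] | prev ⊥ | push {}
  [4] u=3 | in [-4,2] | out [-4,2] | prev ⊥ | push {0}
  [5] u=4 | in [-4,2] | out [-3,4] | prev ⊥ | push {2}
  [6] u=5 | in [-2,2] | out [-4,0] | prev ⊥ | push {}
  [7] u=0 | in [-4,2] | out [-2,2] | ==
  [8] u=2 | in [-4,4] | out [-4,2] | prev [-4,0] | push {3,4}
  [9] u=3 | in [-4,2] | out [-4,2] | ==
  [10] u=4 | in [-4,2] | out [-3,4] | ==

Converged values:
  [0] [-2,2]
  [1] [-3,-2]
  [2] [-4,2]
  [3] [-4,2]
  [4] [-3,4]
  [5] [-4,0]

yes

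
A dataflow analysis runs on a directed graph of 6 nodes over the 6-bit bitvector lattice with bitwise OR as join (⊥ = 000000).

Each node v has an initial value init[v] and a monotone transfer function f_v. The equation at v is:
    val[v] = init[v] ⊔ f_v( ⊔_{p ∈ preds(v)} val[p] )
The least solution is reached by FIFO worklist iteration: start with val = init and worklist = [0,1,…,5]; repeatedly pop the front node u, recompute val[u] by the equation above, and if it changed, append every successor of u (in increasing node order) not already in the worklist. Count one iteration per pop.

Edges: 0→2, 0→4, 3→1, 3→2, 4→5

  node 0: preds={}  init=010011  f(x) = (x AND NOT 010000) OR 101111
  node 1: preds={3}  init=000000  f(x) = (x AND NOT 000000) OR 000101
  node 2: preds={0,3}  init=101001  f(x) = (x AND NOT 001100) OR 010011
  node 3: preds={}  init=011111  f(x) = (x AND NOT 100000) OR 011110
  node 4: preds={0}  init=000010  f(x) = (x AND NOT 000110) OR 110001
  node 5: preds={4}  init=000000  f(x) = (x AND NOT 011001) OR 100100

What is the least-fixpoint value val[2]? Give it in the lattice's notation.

111011

Worklist (6 pops):
  #1 pop 0: in=000000 → 111111 (was 010011); enqueue []
  #2 pop 1: in=011111 → 011111 (was 000000); enqueue []
  #3 pop 2: in=111111 → 111011 (was 101001); enqueue []
  #4 pop 3: in=000000 → 011111 (no change)
  #5 pop 4: in=111111 → 111011 (was 000010); enqueue []
  #6 pop 5: in=111011 → 100110 (was 000000); enqueue []

Fixpoint:
  val[0] = 111111
  val[1] = 011111
  val[2] = 111011
  val[3] = 011111
  val[4] = 111011
  val[5] = 100110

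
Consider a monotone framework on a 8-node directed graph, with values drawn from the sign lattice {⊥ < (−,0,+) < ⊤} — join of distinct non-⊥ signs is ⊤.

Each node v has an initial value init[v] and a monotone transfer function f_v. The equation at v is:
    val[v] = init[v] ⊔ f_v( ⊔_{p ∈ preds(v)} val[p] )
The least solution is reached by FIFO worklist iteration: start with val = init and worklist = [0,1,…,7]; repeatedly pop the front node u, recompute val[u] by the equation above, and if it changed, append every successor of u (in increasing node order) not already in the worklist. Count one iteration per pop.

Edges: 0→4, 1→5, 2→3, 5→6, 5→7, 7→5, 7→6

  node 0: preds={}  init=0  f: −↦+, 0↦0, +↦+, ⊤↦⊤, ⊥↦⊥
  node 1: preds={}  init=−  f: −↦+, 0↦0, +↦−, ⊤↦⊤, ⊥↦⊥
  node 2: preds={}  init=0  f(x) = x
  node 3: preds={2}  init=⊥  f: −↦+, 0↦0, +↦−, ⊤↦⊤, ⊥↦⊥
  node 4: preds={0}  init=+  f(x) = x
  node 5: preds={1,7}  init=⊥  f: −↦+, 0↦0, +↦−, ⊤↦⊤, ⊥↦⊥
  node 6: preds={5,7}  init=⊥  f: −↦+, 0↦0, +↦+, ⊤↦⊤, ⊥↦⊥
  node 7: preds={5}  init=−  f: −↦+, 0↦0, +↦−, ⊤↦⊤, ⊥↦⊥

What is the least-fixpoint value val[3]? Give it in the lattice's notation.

0

Worklist (8 pops):
  #1 pop 0: in=⊥ → 0 (no change)
  #2 pop 1: in=⊥ → − (no change)
  #3 pop 2: in=⊥ → 0 (no change)
  #4 pop 3: in=0 → 0 (was ⊥); enqueue []
  #5 pop 4: in=0 → ⊤ (was +); enqueue []
  #6 pop 5: in=− → + (was ⊥); enqueue []
  #7 pop 6: in=⊤ → ⊤ (was ⊥); enqueue []
  #8 pop 7: in=+ → − (no change)

Fixpoint:
  val[0] = 0
  val[1] = −
  val[2] = 0
  val[3] = 0
  val[4] = ⊤
  val[5] = +
  val[6] = ⊤
  val[7] = −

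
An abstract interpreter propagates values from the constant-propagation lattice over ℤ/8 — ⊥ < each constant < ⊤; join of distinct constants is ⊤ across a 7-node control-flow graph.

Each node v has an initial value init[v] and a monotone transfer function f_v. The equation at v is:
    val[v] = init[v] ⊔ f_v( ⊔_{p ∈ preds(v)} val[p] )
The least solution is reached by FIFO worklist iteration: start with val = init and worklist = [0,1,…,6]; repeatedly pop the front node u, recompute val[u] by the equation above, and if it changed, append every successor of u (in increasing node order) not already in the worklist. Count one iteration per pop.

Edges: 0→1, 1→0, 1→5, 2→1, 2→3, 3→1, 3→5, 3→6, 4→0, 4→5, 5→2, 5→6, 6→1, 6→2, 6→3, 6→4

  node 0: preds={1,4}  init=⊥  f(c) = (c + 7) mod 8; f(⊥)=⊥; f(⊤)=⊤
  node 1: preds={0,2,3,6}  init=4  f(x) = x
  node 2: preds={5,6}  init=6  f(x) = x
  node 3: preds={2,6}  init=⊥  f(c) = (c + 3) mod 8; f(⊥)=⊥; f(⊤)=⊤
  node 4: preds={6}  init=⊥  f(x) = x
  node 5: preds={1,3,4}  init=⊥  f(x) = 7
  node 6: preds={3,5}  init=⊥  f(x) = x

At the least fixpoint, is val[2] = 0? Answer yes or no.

no

Trace (16 dequeues):
  [1] u=0 | in 4 | out 3 | prev ⊥ | push {}
  [2] u=1 | in ⊤ | out ⊤ | prev 4 | push {0}
  [3] u=2 | in ⊥ | out 6 | ==
  [4] u=3 | in 6 | out 1 | prev ⊥ | push {1}
  [5] u=4 | in ⊥ | out ⊥ | ==
  [6] u=5 | in ⊤ | out 7 | prev ⊥ | push {2}
  [7] u=6 | in ⊤ | out ⊤ | prev ⊥ | push {3,4}
  [8] u=0 | in ⊤ | out ⊤ | prev 3 | push {}
  [9] u=1 | in ⊤ | out ⊤ | ==
  [10] u=2 | in ⊤ | out ⊤ | prev 6 | push {1}
  [11] u=3 | in ⊤ | out ⊤ | prev 1 | push {5,6}
  [12] u=4 | in ⊤ | out ⊤ | prev ⊥ | push {0}
  [13] u=1 | in ⊤ | out ⊤ | ==
  [14] u=5 | in ⊤ | out 7 | ==
  [15] u=6 | in ⊤ | out ⊤ | ==
  [16] u=0 | in ⊤ | out ⊤ | ==

Converged values:
  [0] ⊤
  [1] ⊤
  [2] ⊤
  [3] ⊤
  [4] ⊤
  [5] 7
  [6] ⊤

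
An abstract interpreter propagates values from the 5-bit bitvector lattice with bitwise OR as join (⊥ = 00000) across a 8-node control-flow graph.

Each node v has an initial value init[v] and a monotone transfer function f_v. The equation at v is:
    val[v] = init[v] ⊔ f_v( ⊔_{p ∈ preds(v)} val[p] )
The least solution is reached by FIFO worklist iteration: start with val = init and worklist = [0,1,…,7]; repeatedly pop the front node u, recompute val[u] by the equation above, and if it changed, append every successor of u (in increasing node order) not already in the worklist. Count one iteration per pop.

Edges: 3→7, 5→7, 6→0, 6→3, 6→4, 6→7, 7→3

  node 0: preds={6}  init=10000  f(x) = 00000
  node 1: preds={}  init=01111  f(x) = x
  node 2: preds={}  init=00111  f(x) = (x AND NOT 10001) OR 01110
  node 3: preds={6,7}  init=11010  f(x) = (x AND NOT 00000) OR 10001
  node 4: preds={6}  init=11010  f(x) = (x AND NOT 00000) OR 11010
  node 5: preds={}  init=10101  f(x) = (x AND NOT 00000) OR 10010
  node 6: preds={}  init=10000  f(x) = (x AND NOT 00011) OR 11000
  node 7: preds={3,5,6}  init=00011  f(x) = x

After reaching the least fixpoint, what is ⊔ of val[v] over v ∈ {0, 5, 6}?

Worklist (12 pops):
  #1 pop 0: in=10000 → 10000 (no change)
  #2 pop 1: in=00000 → 01111 (no change)
  #3 pop 2: in=00000 → 01111 (was 00111); enqueue []
  #4 pop 3: in=10011 → 11011 (was 11010); enqueue []
  #5 pop 4: in=10000 → 11010 (no change)
  #6 pop 5: in=00000 → 10111 (was 10101); enqueue []
  #7 pop 6: in=00000 → 11000 (was 10000); enqueue [0,3,4]
  #8 pop 7: in=11111 → 11111 (was 00011); enqueue []
  #9 pop 0: in=11000 → 10000 (no change)
  #10 pop 3: in=11111 → 11111 (was 11011); enqueue [7]
  #11 pop 4: in=11000 → 11010 (no change)
  #12 pop 7: in=11111 → 11111 (no change)

Fixpoint:
  val[0] = 10000
  val[1] = 01111
  val[2] = 01111
  val[3] = 11111
  val[4] = 11010
  val[5] = 10111
  val[6] = 11000
  val[7] = 11111

11111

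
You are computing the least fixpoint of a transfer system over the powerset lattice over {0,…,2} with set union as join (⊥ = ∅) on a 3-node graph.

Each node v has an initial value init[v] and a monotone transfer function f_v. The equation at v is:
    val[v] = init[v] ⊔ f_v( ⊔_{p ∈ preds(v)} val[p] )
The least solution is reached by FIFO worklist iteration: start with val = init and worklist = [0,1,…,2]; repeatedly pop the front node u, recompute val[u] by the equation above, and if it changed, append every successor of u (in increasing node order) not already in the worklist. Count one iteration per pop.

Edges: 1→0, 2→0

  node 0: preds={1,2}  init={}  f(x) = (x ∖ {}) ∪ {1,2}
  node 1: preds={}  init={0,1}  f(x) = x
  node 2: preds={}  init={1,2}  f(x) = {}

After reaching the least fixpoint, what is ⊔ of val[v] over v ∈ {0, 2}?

{0,1,2}

Trace (3 dequeues):
  [1] u=0 | in {0,1,2} | out {0,1,2} | prev {} | push {}
  [2] u=1 | in {} | out {0,1} | ==
  [3] u=2 | in {} | out {1,2} | ==

Converged values:
  [0] {0,1,2}
  [1] {0,1}
  [2] {1,2}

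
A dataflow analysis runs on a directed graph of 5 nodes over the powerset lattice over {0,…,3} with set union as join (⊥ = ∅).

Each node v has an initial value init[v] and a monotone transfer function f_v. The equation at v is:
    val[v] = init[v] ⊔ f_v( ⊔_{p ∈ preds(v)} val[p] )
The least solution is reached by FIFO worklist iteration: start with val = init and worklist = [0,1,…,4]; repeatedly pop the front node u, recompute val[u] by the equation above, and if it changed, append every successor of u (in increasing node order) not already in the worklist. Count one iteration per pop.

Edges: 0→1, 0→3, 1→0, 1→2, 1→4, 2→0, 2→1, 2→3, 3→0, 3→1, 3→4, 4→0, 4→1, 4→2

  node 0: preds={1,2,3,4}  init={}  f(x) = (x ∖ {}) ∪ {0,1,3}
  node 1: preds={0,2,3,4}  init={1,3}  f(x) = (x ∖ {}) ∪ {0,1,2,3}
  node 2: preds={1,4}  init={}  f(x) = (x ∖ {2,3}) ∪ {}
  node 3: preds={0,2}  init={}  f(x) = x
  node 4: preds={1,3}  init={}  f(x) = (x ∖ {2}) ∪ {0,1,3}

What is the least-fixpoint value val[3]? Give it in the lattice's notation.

{0,1,2,3}

Worklist (12 pops):
  #1 pop 0: in={1,3} → {0,1,3} (was {}); enqueue []
  #2 pop 1: in={0,1,3} → {0,1,2,3} (was {1,3}); enqueue [0]
  #3 pop 2: in={0,1,2,3} → {0,1} (was {}); enqueue [1]
  #4 pop 3: in={0,1,3} → {0,1,3} (was {}); enqueue []
  #5 pop 4: in={0,1,2,3} → {0,1,3} (was {}); enqueue [2]
  #6 pop 0: in={0,1,2,3} → {0,1,2,3} (was {0,1,3}); enqueue [3]
  #7 pop 1: in={0,1,2,3} → {0,1,2,3} (no change)
  #8 pop 2: in={0,1,2,3} → {0,1} (no change)
  #9 pop 3: in={0,1,2,3} → {0,1,2,3} (was {0,1,3}); enqueue [0,1,4]
  #10 pop 0: in={0,1,2,3} → {0,1,2,3} (no change)
  #11 pop 1: in={0,1,2,3} → {0,1,2,3} (no change)
  #12 pop 4: in={0,1,2,3} → {0,1,3} (no change)

Fixpoint:
  val[0] = {0,1,2,3}
  val[1] = {0,1,2,3}
  val[2] = {0,1}
  val[3] = {0,1,2,3}
  val[4] = {0,1,3}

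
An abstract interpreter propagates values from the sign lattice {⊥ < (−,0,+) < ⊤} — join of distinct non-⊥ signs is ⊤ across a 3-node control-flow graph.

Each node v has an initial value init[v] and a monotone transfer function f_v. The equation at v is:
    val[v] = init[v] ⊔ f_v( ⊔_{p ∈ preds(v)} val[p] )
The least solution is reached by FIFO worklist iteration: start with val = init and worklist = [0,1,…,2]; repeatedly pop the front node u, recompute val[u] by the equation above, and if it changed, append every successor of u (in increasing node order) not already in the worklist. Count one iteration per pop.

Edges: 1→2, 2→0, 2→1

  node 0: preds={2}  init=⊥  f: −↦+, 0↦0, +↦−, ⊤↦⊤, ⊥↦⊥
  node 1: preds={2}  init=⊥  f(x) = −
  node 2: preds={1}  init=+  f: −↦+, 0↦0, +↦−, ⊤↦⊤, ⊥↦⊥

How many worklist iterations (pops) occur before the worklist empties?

Worklist (3 pops):
  #1 pop 0: in=+ → − (was ⊥); enqueue []
  #2 pop 1: in=+ → − (was ⊥); enqueue []
  #3 pop 2: in=− → + (no change)

Fixpoint:
  val[0] = −
  val[1] = −
  val[2] = +

3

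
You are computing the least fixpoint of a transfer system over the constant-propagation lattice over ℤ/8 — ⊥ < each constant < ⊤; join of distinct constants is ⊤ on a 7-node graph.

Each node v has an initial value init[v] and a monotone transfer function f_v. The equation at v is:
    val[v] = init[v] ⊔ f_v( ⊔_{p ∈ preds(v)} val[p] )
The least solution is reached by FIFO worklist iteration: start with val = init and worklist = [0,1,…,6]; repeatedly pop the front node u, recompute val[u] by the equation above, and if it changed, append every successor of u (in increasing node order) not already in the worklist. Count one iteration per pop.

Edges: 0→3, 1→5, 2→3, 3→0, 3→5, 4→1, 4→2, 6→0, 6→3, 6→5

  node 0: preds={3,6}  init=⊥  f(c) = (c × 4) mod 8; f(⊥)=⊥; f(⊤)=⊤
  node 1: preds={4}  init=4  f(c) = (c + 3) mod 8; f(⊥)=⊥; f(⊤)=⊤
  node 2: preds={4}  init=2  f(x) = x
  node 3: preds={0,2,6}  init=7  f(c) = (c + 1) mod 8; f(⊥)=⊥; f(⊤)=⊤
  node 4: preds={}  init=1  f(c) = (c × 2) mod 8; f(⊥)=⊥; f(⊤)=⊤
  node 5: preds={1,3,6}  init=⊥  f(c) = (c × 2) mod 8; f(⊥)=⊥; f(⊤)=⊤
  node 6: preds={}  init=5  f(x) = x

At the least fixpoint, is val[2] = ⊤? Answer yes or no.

yes

Trace (8 dequeues):
  [1] u=0 | in ⊤ | out ⊤ | prev ⊥ | push {}
  [2] u=1 | in 1 | out 4 | ==
  [3] u=2 | in 1 | out ⊤ | prev 2 | push {}
  [4] u=3 | in ⊤ | out ⊤ | prev 7 | push {0}
  [5] u=4 | in ⊥ | out 1 | ==
  [6] u=5 | in ⊤ | out ⊤ | prev ⊥ | push {}
  [7] u=6 | in ⊥ | out 5 | ==
  [8] u=0 | in ⊤ | out ⊤ | ==

Converged values:
  [0] ⊤
  [1] 4
  [2] ⊤
  [3] ⊤
  [4] 1
  [5] ⊤
  [6] 5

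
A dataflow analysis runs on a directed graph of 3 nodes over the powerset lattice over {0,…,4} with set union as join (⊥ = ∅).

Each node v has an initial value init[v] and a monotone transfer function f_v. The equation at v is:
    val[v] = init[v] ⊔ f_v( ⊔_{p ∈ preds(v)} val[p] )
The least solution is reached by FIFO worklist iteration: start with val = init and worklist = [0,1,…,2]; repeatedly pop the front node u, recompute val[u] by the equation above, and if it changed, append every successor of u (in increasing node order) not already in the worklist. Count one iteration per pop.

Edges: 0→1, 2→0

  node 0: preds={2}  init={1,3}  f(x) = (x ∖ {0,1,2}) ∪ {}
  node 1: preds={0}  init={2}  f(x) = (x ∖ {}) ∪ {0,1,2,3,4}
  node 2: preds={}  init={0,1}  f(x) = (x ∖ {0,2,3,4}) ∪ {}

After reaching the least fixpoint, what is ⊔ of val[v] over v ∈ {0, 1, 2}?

{0,1,2,3,4}

Worklist (3 pops):
  #1 pop 0: in={0,1} → {1,3} (no change)
  #2 pop 1: in={1,3} → {0,1,2,3,4} (was {2}); enqueue []
  #3 pop 2: in={} → {0,1} (no change)

Fixpoint:
  val[0] = {1,3}
  val[1] = {0,1,2,3,4}
  val[2] = {0,1}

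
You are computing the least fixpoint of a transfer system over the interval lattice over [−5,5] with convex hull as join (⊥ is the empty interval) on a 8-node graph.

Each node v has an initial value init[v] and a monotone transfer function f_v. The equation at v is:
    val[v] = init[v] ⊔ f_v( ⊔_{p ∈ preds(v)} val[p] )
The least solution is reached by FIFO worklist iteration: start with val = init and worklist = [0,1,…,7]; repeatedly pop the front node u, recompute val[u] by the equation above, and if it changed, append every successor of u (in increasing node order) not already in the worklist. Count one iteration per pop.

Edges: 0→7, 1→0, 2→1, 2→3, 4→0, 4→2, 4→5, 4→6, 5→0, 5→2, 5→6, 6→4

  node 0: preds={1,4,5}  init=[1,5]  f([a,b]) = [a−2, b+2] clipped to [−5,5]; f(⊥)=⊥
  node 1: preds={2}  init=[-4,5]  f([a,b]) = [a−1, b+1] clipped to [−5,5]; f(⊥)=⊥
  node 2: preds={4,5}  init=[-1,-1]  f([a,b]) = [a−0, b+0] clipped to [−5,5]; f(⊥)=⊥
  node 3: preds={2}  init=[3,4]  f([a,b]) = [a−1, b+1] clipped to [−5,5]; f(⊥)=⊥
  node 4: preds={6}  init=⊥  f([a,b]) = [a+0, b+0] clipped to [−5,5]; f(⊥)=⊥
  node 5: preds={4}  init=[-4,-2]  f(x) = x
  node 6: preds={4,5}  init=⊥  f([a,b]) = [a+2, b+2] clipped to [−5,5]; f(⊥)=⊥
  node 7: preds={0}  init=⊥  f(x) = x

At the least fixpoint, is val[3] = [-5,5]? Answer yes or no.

yes

Worklist (45 pops):
  #1 pop 0: in=[-4,5] → [-5,5] (was [1,5]); enqueue []
  #2 pop 1: in=[-1,-1] → [-4,5] (no change)
  #3 pop 2: in=[-4,-2] → [-4,-1] (was [-1,-1]); enqueue [1]
  #4 pop 3: in=[-4,-1] → [-5,4] (was [3,4]); enqueue []
  #5 pop 4: in=⊥ → ⊥ (no change)
  #6 pop 5: in=⊥ → [-4,-2] (no change)
  #7 pop 6: in=[-4,-2] → [-2,0] (was ⊥); enqueue [4]
  #8 pop 7: in=[-5,5] → [-5,5] (was ⊥); enqueue []
  #9 pop 1: in=[-4,-1] → [-5,5] (was [-4,5]); enqueue [0]
  #10 pop 4: in=[-2,0] → [-2,0] (was ⊥); enqueue [2,5,6]
  #11 pop 0: in=[-5,5] → [-5,5] (no change)
  #12 pop 2: in=[-4,0] → [-4,0] (was [-4,-1]); enqueue [1,3]
  #13 pop 5: in=[-2,0] → [-4,0] (was [-4,-2]); enqueue [0,2]
  #14 pop 6: in=[-4,0] → [-2,2] (was [-2,0]); enqueue [4]
  #15 pop 1: in=[-4,0] → [-5,5] (no change)
  #16 pop 3: in=[-4,0] → [-5,4] (no change)
  #17 pop 0: in=[-5,5] → [-5,5] (no change)
  #18 pop 2: in=[-4,0] → [-4,0] (no change)
  #19 pop 4: in=[-2,2] → [-2,2] (was [-2,0]); enqueue [0,2,5,6]
  #20 pop 0: in=[-5,5] → [-5,5] (no change)
  #21 pop 2: in=[-4,2] → [-4,2] (was [-4,0]); enqueue [1,3]
  #22 pop 5: in=[-2,2] → [-4,2] (was [-4,0]); enqueue [0,2]
  #23 pop 6: in=[-4,2] → [-2,4] (was [-2,2]); enqueue [4]
  #24 pop 1: in=[-4,2] → [-5,5] (no change)
  #25 pop 3: in=[-4,2] → [-5,4] (no change)
  #26 pop 0: in=[-5,5] → [-5,5] (no change)
  #27 pop 2: in=[-4,2] → [-4,2] (no change)
  #28 pop 4: in=[-2,4] → [-2,4] (was [-2,2]); enqueue [0,2,5,6]
  #29 pop 0: in=[-5,5] → [-5,5] (no change)
  #30 pop 2: in=[-4,4] → [-4,4] (was [-4,2]); enqueue [1,3]
  #31 pop 5: in=[-2,4] → [-4,4] (was [-4,2]); enqueue [0,2]
  #32 pop 6: in=[-4,4] → [-2,5] (was [-2,4]); enqueue [4]
  #33 pop 1: in=[-4,4] → [-5,5] (no change)
  #34 pop 3: in=[-4,4] → [-5,5] (was [-5,4]); enqueue []
  #35 pop 0: in=[-5,5] → [-5,5] (no change)
  #36 pop 2: in=[-4,4] → [-4,4] (no change)
  #37 pop 4: in=[-2,5] → [-2,5] (was [-2,4]); enqueue [0,2,5,6]
  #38 pop 0: in=[-5,5] → [-5,5] (no change)
  #39 pop 2: in=[-4,5] → [-4,5] (was [-4,4]); enqueue [1,3]
  #40 pop 5: in=[-2,5] → [-4,5] (was [-4,4]); enqueue [0,2]
  #41 pop 6: in=[-4,5] → [-2,5] (no change)
  #42 pop 1: in=[-4,5] → [-5,5] (no change)
  #43 pop 3: in=[-4,5] → [-5,5] (no change)
  #44 pop 0: in=[-5,5] → [-5,5] (no change)
  #45 pop 2: in=[-4,5] → [-4,5] (no change)

Fixpoint:
  val[0] = [-5,5]
  val[1] = [-5,5]
  val[2] = [-4,5]
  val[3] = [-5,5]
  val[4] = [-2,5]
  val[5] = [-4,5]
  val[6] = [-2,5]
  val[7] = [-5,5]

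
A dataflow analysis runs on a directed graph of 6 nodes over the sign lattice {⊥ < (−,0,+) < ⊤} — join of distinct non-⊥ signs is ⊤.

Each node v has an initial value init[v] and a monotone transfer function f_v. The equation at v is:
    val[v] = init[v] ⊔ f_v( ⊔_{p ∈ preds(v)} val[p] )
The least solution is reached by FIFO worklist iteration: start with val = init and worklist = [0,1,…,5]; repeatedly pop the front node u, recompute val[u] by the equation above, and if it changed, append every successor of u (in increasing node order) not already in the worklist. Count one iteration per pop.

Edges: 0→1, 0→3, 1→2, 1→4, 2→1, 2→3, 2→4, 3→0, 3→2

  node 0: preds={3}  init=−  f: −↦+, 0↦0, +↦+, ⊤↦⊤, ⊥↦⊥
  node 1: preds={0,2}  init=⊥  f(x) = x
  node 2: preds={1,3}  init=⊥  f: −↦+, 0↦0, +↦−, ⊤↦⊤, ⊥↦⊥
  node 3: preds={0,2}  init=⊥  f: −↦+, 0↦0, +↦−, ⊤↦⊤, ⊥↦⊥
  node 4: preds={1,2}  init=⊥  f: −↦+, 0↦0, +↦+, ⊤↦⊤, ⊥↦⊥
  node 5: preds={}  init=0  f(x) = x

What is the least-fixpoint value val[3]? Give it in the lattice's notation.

Iteration log — 12 steps:
  step 1. node 0  ⊔preds=⊥  new=−  stable
  step 2. node 1  ⊔preds=−  new=−  old=⊥  +wl: 
  step 3. node 2  ⊔preds=−  new=+  old=⊥  +wl: 1
  step 4. node 3  ⊔preds=⊤  new=⊤  old=⊥  +wl: 0,2
  step 5. node 4  ⊔preds=⊤  new=⊤  old=⊥  +wl: 
  step 6. node 5  ⊔preds=⊥  new=0  stable
  step 7. node 1  ⊔preds=⊤  new=⊤  old=−  +wl: 4
  step 8. node 0  ⊔preds=⊤  new=⊤  old=−  +wl: 1,3
  step 9. node 2  ⊔preds=⊤  new=⊤  old=+  +wl: 
  step 10. node 4  ⊔preds=⊤  new=⊤  stable
  step 11. node 1  ⊔preds=⊤  new=⊤  stable
  step 12. node 3  ⊔preds=⊤  new=⊤  stable

Least fixpoint reached:
  node 0: ⊤
  node 1: ⊤
  node 2: ⊤
  node 3: ⊤
  node 4: ⊤
  node 5: 0

⊤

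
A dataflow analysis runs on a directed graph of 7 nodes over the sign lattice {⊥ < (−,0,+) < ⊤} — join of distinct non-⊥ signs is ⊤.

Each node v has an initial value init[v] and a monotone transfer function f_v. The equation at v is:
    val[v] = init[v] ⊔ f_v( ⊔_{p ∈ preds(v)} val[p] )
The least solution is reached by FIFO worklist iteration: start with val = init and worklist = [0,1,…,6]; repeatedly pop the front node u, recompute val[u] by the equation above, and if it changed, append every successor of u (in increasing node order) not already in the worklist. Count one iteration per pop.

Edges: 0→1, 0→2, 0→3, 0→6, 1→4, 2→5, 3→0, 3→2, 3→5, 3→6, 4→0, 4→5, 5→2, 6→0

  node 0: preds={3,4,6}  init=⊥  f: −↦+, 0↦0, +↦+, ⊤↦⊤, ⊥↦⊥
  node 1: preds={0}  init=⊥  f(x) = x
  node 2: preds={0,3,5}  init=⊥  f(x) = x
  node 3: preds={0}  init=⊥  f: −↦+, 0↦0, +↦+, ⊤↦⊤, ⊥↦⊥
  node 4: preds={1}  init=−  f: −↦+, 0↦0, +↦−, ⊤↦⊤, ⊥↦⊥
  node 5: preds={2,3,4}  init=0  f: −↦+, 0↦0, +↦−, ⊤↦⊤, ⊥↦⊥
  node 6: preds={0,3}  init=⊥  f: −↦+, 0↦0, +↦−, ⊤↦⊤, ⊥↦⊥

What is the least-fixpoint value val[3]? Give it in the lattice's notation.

Trace (16 dequeues):
  [1] u=0 | in − | out + | prev ⊥ | push {}
  [2] u=1 | in + | out + | prev ⊥ | push {}
  [3] u=2 | in ⊤ | out ⊤ | prev ⊥ | push {}
  [4] u=3 | in + | out + | prev ⊥ | push {0,2}
  [5] u=4 | in + | out − | ==
  [6] u=5 | in ⊤ | out ⊤ | prev 0 | push {}
  [7] u=6 | in + | out − | prev ⊥ | push {}
  [8] u=0 | in ⊤ | out ⊤ | prev + | push {1,3,6}
  [9] u=2 | in ⊤ | out ⊤ | ==
  [10] u=1 | in ⊤ | out ⊤ | prev + | push {4}
  [11] u=3 | in ⊤ | out ⊤ | prev + | push {0,2,5}
  [12] u=6 | in ⊤ | out ⊤ | prev − | push {}
  [13] u=4 | in ⊤ | out ⊤ | prev − | push {}
  [14] u=0 | in ⊤ | out ⊤ | ==
  [15] u=2 | in ⊤ | out ⊤ | ==
  [16] u=5 | in ⊤ | out ⊤ | ==

Converged values:
  [0] ⊤
  [1] ⊤
  [2] ⊤
  [3] ⊤
  [4] ⊤
  [5] ⊤
  [6] ⊤

⊤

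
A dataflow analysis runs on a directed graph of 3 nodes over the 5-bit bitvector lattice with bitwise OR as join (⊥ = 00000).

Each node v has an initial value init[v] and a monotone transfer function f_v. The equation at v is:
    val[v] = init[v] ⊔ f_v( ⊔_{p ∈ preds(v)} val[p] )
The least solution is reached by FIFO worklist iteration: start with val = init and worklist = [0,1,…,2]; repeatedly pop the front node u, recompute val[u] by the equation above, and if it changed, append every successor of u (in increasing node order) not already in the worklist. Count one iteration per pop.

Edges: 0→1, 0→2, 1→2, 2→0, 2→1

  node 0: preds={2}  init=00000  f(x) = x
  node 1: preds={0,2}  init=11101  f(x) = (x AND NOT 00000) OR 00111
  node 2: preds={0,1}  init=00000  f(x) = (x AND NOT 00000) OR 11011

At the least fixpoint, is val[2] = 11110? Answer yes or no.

no

Worklist (6 pops):
  #1 pop 0: in=00000 → 00000 (no change)
  #2 pop 1: in=00000 → 11111 (was 11101); enqueue []
  #3 pop 2: in=11111 → 11111 (was 00000); enqueue [0,1]
  #4 pop 0: in=11111 → 11111 (was 00000); enqueue [2]
  #5 pop 1: in=11111 → 11111 (no change)
  #6 pop 2: in=11111 → 11111 (no change)

Fixpoint:
  val[0] = 11111
  val[1] = 11111
  val[2] = 11111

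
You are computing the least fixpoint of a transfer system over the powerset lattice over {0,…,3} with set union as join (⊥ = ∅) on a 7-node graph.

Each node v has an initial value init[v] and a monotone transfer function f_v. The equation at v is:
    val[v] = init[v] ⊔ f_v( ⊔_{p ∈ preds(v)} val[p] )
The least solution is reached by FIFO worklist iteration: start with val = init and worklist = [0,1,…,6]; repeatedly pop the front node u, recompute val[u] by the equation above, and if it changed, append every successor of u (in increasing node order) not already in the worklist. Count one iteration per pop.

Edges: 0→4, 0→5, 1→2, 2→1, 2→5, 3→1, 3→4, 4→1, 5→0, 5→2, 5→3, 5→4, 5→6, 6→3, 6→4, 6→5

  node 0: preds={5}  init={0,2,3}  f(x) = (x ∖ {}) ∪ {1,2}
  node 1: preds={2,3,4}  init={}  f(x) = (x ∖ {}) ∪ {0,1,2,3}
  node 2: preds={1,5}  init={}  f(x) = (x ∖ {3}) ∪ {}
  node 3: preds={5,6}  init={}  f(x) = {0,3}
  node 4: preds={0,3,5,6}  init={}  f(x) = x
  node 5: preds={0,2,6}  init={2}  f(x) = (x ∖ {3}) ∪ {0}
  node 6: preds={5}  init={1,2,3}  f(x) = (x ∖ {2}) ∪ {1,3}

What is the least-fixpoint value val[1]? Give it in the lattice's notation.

Iteration log — 13 steps:
  step 1. node 0  ⊔preds={2}  new={0,1,2,3}  old={0,2,3}  +wl: 
  step 2. node 1  ⊔preds={}  new={0,1,2,3}  old={}  +wl: 
  step 3. node 2  ⊔preds={0,1,2,3}  new={0,1,2}  old={}  +wl: 1
  step 4. node 3  ⊔preds={1,2,3}  new={0,3}  old={}  +wl: 
  step 5. node 4  ⊔preds={0,1,2,3}  new={0,1,2,3}  old={}  +wl: 
  step 6. node 5  ⊔preds={0,1,2,3}  new={0,1,2}  old={2}  +wl: 0,2,3,4
  step 7. node 6  ⊔preds={0,1,2}  new={0,1,2,3}  old={1,2,3}  +wl: 5
  step 8. node 1  ⊔preds={0,1,2,3}  new={0,1,2,3}  stable
  step 9. node 0  ⊔preds={0,1,2}  new={0,1,2,3}  stable
  step 10. node 2  ⊔preds={0,1,2,3}  new={0,1,2}  stable
  step 11. node 3  ⊔preds={0,1,2,3}  new={0,3}  stable
  step 12. node 4  ⊔preds={0,1,2,3}  new={0,1,2,3}  stable
  step 13. node 5  ⊔preds={0,1,2,3}  new={0,1,2}  stable

Least fixpoint reached:
  node 0: {0,1,2,3}
  node 1: {0,1,2,3}
  node 2: {0,1,2}
  node 3: {0,3}
  node 4: {0,1,2,3}
  node 5: {0,1,2}
  node 6: {0,1,2,3}

{0,1,2,3}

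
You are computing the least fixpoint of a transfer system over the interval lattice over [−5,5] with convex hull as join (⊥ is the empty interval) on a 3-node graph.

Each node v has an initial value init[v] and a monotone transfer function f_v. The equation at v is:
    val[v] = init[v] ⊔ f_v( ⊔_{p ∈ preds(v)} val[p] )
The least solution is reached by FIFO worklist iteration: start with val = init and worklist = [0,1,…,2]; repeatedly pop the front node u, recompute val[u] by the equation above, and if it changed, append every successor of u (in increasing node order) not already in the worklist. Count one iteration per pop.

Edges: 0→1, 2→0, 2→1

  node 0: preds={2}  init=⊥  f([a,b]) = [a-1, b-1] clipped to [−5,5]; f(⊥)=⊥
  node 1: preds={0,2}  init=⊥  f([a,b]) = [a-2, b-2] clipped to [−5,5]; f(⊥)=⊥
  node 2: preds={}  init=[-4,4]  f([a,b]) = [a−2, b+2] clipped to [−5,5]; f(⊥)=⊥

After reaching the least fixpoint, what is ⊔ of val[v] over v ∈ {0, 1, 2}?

Trace (3 dequeues):
  [1] u=0 | in [-4,4] | out [-5,3] | prev ⊥ | push {}
  [2] u=1 | in [-5,4] | out [-5,2] | prev ⊥ | push {}
  [3] u=2 | in ⊥ | out [-4,4] | ==

Converged values:
  [0] [-5,3]
  [1] [-5,2]
  [2] [-4,4]

[-5,4]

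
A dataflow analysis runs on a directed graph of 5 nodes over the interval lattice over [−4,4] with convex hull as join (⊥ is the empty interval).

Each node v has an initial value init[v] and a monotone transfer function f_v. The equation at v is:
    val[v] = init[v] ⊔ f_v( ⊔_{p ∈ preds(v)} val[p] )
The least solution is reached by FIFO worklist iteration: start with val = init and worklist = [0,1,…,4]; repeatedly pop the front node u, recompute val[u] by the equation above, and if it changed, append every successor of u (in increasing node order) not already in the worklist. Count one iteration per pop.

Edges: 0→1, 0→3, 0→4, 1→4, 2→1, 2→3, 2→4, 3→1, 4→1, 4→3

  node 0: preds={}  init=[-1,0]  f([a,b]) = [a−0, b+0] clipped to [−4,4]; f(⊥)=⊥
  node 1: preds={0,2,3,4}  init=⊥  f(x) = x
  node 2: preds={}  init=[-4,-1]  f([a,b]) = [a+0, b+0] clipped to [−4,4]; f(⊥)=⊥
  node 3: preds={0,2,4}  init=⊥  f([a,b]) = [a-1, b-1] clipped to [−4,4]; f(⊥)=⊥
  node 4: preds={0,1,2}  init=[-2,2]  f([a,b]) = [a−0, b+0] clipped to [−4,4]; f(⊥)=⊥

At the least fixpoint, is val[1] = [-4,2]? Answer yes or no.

Worklist (7 pops):
  #1 pop 0: in=⊥ → [-1,0] (no change)
  #2 pop 1: in=[-4,2] → [-4,2] (was ⊥); enqueue []
  #3 pop 2: in=⊥ → [-4,-1] (no change)
  #4 pop 3: in=[-4,2] → [-4,1] (was ⊥); enqueue [1]
  #5 pop 4: in=[-4,2] → [-4,2] (was [-2,2]); enqueue [3]
  #6 pop 1: in=[-4,2] → [-4,2] (no change)
  #7 pop 3: in=[-4,2] → [-4,1] (no change)

Fixpoint:
  val[0] = [-1,0]
  val[1] = [-4,2]
  val[2] = [-4,-1]
  val[3] = [-4,1]
  val[4] = [-4,2]

yes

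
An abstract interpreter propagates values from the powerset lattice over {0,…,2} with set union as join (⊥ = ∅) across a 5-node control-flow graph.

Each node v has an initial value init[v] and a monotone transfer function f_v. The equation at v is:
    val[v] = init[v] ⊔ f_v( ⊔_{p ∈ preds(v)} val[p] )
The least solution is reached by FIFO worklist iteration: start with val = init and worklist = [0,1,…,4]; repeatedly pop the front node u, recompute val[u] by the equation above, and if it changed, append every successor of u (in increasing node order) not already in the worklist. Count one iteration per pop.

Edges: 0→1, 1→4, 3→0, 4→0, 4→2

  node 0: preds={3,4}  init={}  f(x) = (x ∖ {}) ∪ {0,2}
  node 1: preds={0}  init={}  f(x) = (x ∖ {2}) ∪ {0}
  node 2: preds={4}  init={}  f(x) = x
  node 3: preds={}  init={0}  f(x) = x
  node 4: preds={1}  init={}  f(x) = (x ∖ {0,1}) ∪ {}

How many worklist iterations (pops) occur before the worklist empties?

5

Iteration log — 5 steps:
  step 1. node 0  ⊔preds={0}  new={0,2}  old={}  +wl: 
  step 2. node 1  ⊔preds={0,2}  new={0}  old={}  +wl: 
  step 3. node 2  ⊔preds={}  new={}  stable
  step 4. node 3  ⊔preds={}  new={0}  stable
  step 5. node 4  ⊔preds={0}  new={}  stable

Least fixpoint reached:
  node 0: {0,2}
  node 1: {0}
  node 2: {}
  node 3: {0}
  node 4: {}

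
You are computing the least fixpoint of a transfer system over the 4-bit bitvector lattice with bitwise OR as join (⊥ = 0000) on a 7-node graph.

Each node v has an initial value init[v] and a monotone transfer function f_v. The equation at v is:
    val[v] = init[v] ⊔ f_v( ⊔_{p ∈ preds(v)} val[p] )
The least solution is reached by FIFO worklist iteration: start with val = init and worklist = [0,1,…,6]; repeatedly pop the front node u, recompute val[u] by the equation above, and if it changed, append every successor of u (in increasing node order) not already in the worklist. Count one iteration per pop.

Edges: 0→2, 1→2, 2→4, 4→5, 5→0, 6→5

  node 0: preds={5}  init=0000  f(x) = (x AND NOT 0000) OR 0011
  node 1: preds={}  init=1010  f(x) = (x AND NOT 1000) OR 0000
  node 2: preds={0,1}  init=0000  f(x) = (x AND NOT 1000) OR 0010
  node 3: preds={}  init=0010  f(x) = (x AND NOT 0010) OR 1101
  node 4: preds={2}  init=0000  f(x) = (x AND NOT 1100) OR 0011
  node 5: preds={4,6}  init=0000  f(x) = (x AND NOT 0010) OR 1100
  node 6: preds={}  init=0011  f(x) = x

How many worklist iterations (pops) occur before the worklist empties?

10

Trace (10 dequeues):
  [1] u=0 | in 0000 | out 0011 | prev 0000 | push {}
  [2] u=1 | in 0000 | out 1010 | ==
  [3] u=2 | in 1011 | out 0011 | prev 0000 | push {}
  [4] u=3 | in 0000 | out 1111 | prev 0010 | push {}
  [5] u=4 | in 0011 | out 0011 | prev 0000 | push {}
  [6] u=5 | in 0011 | out 1101 | prev 0000 | push {0}
  [7] u=6 | in 0000 | out 0011 | ==
  [8] u=0 | in 1101 | out 1111 | prev 0011 | push {2}
  [9] u=2 | in 1111 | out 0111 | prev 0011 | push {4}
  [10] u=4 | in 0111 | out 0011 | ==

Converged values:
  [0] 1111
  [1] 1010
  [2] 0111
  [3] 1111
  [4] 0011
  [5] 1101
  [6] 0011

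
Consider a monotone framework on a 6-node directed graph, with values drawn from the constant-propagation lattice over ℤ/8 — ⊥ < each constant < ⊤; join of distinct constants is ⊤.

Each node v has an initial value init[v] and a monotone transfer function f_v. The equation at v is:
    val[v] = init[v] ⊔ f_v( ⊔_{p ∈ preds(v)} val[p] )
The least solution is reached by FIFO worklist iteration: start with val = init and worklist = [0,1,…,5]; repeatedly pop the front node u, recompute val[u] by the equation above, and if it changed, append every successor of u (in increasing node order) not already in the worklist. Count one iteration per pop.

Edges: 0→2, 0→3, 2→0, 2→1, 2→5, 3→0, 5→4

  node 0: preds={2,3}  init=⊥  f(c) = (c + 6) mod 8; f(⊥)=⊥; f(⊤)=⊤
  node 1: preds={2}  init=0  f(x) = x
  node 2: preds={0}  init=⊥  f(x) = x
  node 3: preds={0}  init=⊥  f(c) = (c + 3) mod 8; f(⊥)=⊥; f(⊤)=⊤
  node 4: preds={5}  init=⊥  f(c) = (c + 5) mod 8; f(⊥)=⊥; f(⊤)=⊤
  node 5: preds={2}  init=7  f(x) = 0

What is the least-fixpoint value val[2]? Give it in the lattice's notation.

⊥

Iteration log — 7 steps:
  step 1. node 0  ⊔preds=⊥  new=⊥  stable
  step 2. node 1  ⊔preds=⊥  new=0  stable
  step 3. node 2  ⊔preds=⊥  new=⊥  stable
  step 4. node 3  ⊔preds=⊥  new=⊥  stable
  step 5. node 4  ⊔preds=7  new=4  old=⊥  +wl: 
  step 6. node 5  ⊔preds=⊥  new=⊤  old=7  +wl: 4
  step 7. node 4  ⊔preds=⊤  new=⊤  old=4  +wl: 

Least fixpoint reached:
  node 0: ⊥
  node 1: 0
  node 2: ⊥
  node 3: ⊥
  node 4: ⊤
  node 5: ⊤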